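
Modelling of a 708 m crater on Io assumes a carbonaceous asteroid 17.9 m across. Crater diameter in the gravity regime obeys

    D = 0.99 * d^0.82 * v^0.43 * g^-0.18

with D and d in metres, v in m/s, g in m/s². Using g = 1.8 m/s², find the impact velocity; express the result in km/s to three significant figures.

v ≈ 22.7 km/s

Rearranging for v: v = [D / (0.99 · 17.9^0.82 · 1.8^-0.18)]^(1/0.43).
17.9^0.82 = 10.65
1.8^-0.18 = 0.8996
Denominator = 0.99 × 10.65 × 0.8996 = 9.485
D / 9.485 = 708 / 9.485 = 74.64
v = 74.64^(1/0.43) = 74.64^2.3256 = 22687 m/s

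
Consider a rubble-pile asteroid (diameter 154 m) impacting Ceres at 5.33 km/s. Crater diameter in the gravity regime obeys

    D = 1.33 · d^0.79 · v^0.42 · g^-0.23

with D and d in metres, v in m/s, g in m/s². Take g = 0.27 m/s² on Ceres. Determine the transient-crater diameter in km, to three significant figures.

D ≈ 3.53 km

In SI units: v = 5330 m/s.
d^0.79 = 154^0.79 = 53.47
v^0.42 = 5330^0.42 = 36.75
g^-0.23 = 0.27^-0.23 = 1.351
D = 1.33 × 53.47 × 36.75 × 1.351 = 3531 m
   = 3.531 km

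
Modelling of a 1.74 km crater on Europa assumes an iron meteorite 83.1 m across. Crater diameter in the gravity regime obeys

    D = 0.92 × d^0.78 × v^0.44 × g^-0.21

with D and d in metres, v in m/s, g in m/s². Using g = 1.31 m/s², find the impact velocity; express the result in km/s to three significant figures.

v ≈ 12.6 km/s

Rearranging for v: v = [D / (0.92 · 83.1^0.78 · 1.31^-0.21)]^(1/0.44).
D = 1740 m.
83.1^0.78 = 31.43
1.31^-0.21 = 0.9449
Denominator = 0.92 × 31.43 × 0.9449 = 27.32
D / 27.32 = 1740 / 27.32 = 63.69
v = 63.69^(1/0.44) = 63.69^2.2727 = 12593 m/s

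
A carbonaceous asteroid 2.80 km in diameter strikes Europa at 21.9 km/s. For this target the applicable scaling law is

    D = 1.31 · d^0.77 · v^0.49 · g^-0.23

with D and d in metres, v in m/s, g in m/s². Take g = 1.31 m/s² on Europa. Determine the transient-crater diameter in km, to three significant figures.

In SI units: d = 2800 m, v = 21900 m/s.
d^0.77 = 2800^0.77 = 451.1
v^0.49 = 21900^0.49 = 133.9
g^-0.23 = 1.31^-0.23 = 0.9398
D = 1.31 × 451.1 × 133.9 × 0.9398 = 74364 m
   = 74.36 km

D ≈ 74.4 km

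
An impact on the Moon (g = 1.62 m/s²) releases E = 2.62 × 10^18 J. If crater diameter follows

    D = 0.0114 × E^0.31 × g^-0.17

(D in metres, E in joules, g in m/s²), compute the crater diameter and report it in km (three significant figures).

D ≈ 5.38 km

E^0.31 = (2.62 × 10^18)^0.31 = 5.125 × 10^5
g^-0.17 = 1.62^-0.17 = 0.9213
D = 0.0114 × 5.125 × 10^5 × 0.9213 = 5383 m
   = 5.383 km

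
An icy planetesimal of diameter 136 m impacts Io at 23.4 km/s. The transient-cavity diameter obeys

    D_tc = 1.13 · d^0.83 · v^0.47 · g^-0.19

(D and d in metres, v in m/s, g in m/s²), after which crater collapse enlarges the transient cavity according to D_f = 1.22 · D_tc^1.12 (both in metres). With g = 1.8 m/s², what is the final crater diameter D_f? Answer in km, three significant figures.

D_f ≈ 23.7 km

v = 23400 m/s.
d^0.83 = 136^0.83 = 59.00
v^0.47 = 23400^0.47 = 113.1
g^-0.19 = 1.8^-0.19 = 0.8943
D_tc = 1.13 × 59.00 × 113.1 × 0.8943 = 6743 m
D_f = 1.22 × (6743)^1.12 = 23696 m
     = 23.70 km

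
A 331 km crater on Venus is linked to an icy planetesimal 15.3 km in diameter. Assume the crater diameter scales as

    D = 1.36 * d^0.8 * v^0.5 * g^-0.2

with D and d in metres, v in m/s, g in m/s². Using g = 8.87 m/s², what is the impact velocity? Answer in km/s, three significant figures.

Rearranging for v: v = [D / (1.36 · 15300^0.8 · 8.87^-0.2)]^(1/0.5).
D = 331000 m.
15300^0.8 = 2227
8.87^-0.2 = 0.6463
Denominator = 1.36 × 2227 × 0.6463 = 1957
D / 1957 = 331000 / 1957 = 169.1
v = 169.1^(1/0.5) = 169.1^2 = 28595 m/s

v ≈ 28.6 km/s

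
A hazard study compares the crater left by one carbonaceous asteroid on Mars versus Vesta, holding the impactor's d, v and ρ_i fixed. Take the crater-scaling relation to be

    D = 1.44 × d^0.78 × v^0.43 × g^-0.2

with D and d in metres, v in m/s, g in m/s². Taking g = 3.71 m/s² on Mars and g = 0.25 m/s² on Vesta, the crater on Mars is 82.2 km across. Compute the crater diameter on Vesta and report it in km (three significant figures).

All impactor-dependent factors cancel in the ratio, leaving D_Vesta/D_Mars = (g_Vesta/g_Mars)^-0.2.
(0.25/3.71)^-0.2 = 0.06739^-0.2 = 1.715
D_Vesta = 1.715 × 82.2 km = 141 km

D ≈ 141 km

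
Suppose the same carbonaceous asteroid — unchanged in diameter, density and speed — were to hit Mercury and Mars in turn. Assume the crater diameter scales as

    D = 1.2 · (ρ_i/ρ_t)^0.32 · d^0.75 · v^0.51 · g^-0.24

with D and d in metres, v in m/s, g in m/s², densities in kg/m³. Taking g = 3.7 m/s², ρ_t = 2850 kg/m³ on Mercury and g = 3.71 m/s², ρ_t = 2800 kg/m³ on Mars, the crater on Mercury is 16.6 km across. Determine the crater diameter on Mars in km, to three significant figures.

D ≈ 16.7 km

The impactor-only factors (d, v, ρ_i) cancel in the ratio, leaving D_Mars/D_Mercury = (g_Mars/g_Mercury)^-0.24 · (ρ_t,Mercury/ρ_t,Mars)^0.32.
(3.71/3.7)^-0.24 = 1.003^-0.24 = 0.9993
(2850/2800)^0.32 = 1.018^0.32 = 1.006
Ratio = 0.9993 × 1.006 = 1.005
D_Mars = 1.005 × 16.6 km = 16.7 km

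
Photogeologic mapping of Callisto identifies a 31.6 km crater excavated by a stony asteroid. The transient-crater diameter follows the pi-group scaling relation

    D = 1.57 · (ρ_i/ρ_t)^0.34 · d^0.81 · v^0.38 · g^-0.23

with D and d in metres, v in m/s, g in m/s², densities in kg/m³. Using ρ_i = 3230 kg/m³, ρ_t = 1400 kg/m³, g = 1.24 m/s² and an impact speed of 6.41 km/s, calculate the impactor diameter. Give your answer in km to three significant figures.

Rearranging for d: d = [D / (1.57 · (3230/1400)^0.34 · 6410^0.38 · 1.24^-0.23)]^(1/0.81).
D = 31600 m.
(3230/1400)^0.34 = 1.329
6410^0.38 = 27.96
1.24^-0.23 = 0.9517
Denominator = 1.57 × 1.329 × 27.96 × 0.9517 = 55.52
D / 55.52 = 31600 / 55.52 = 569.2
d = 569.2^(1/0.81) = 569.2^1.2346 = 2521 m

d ≈ 2.52 km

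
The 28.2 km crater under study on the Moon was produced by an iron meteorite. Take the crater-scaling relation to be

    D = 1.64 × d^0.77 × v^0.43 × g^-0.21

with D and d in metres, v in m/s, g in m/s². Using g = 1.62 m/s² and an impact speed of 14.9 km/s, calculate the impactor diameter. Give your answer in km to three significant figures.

Rearranging for d: d = [D / (1.64 · 14900^0.43 · 1.62^-0.21)]^(1/0.77).
D = 28200 m.
14900^0.43 = 62.30
1.62^-0.21 = 0.9037
Denominator = 1.64 × 62.30 × 0.9037 = 92.33
D / 92.33 = 28200 / 92.33 = 305.4
d = 305.4^(1/0.77) = 305.4^1.2987 = 1687 m

d ≈ 1.69 km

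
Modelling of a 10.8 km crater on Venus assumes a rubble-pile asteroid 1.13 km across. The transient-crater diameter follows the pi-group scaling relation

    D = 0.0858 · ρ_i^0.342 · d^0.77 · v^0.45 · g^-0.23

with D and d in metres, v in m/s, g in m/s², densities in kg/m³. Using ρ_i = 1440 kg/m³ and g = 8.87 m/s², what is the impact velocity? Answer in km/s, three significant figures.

Rearranging for v: v = [D / (0.0858 · 1440^0.342 · 1130^0.77 · 8.87^-0.23)]^(1/0.45).
D = 10800 m.
1440^0.342 = 12.03
1130^0.77 = 224.3
8.87^-0.23 = 0.6053
Denominator = 0.0858 × 12.03 × 224.3 × 0.6053 = 140.1
D / 140.1 = 10800 / 140.1 = 77.09
v = 77.09^(1/0.45) = 77.09^2.2222 = 15606 m/s

v ≈ 15.6 km/s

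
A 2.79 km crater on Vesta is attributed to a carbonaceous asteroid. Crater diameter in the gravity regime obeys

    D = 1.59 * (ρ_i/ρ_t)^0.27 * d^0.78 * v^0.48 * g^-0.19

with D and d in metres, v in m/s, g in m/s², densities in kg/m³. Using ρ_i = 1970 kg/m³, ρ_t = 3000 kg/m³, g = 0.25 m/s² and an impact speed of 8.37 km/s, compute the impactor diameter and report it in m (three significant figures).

d ≈ 45.9 m

Rearranging for d: d = [D / (1.59 · (1970/3000)^0.27 · 8370^0.48 · 0.25^-0.19)]^(1/0.78).
D = 2790 m.
(1970/3000)^0.27 = 0.8927
8370^0.48 = 76.37
0.25^-0.19 = 1.301
Denominator = 1.59 × 0.8927 × 76.37 × 1.301 = 141.0
D / 141.0 = 2790 / 141.0 = 19.79
d = 19.79^(1/0.78) = 19.79^1.2821 = 45.94 m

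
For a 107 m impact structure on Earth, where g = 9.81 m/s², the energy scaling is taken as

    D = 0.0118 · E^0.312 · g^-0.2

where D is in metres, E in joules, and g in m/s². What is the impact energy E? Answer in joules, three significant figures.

E ≈ 2.09 × 10^13 J

Rearranging: E = [D / (0.0118 · g^-0.2)]^(1/0.312).
g^-0.2 = 9.81^-0.2 = 0.6334
D / (0.0118 × 0.6334) = 107 / (7.474 × 10^-3) = 1.432 × 10^4
E = (1.432 × 10^4)^3.2051 = 2.090 × 10^13 J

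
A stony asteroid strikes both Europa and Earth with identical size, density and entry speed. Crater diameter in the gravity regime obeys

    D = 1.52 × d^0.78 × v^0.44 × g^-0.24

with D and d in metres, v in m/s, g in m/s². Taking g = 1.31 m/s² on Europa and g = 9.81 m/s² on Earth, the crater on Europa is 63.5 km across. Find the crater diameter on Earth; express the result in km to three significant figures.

D ≈ 39.2 km

All impactor-dependent factors cancel in the ratio, leaving D_Earth/D_Europa = (g_Earth/g_Europa)^-0.24.
(9.81/1.31)^-0.24 = 7.489^-0.24 = 0.6168
D_Earth = 0.6168 × 63.5 km = 39.2 km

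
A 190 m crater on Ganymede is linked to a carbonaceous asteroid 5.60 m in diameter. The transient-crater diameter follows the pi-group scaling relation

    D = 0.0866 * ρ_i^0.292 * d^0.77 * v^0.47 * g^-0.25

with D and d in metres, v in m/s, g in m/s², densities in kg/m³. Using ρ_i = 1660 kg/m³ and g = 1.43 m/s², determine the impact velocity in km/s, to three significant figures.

Rearranging for v: v = [D / (0.0866 · 1660^0.292 · 5.6^0.77 · 1.43^-0.25)]^(1/0.47).
1660^0.292 = 8.715
5.6^0.77 = 3.768
1.43^-0.25 = 0.9145
Denominator = 0.0866 × 8.715 × 3.768 × 0.9145 = 2.601
D / 2.601 = 190 / 2.601 = 73.05
v = 73.05^(1/0.47) = 73.05^2.1277 = 9230 m/s

v ≈ 9.23 km/s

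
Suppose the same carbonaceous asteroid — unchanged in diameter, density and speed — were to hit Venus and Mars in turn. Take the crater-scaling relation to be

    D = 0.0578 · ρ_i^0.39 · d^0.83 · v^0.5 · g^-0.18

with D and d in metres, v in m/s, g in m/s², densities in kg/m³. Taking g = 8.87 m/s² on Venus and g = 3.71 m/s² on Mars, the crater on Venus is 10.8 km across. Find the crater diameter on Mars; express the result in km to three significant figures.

D ≈ 12.6 km

All impactor-dependent factors cancel in the ratio, leaving D_Mars/D_Venus = (g_Mars/g_Venus)^-0.18.
(3.71/8.87)^-0.18 = 0.4183^-0.18 = 1.170
D_Mars = 1.170 × 10.8 km = 12.6 km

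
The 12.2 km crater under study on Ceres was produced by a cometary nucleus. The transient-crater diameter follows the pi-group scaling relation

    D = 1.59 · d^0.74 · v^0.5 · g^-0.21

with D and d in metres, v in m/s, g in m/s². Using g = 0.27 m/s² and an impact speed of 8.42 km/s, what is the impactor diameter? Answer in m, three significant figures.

d ≈ 273 m

Rearranging for d: d = [D / (1.59 · 8420^0.5 · 0.27^-0.21)]^(1/0.74).
D = 12200 m.
8420^0.5 = 91.76
0.27^-0.21 = 1.316
Denominator = 1.59 × 91.76 × 1.316 = 192.0
D / 192.0 = 12200 / 192.0 = 63.54
d = 63.54^(1/0.74) = 63.54^1.3514 = 273.3 m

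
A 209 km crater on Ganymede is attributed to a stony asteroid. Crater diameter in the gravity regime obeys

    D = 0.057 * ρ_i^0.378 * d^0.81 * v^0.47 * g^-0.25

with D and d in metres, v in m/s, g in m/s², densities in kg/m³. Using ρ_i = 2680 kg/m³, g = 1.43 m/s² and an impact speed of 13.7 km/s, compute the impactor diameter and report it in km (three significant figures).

d ≈ 14.2 km

Rearranging for d: d = [D / (0.057 · 2680^0.378 · 13700^0.47 · 1.43^-0.25)]^(1/0.81).
D = 209000 m.
2680^0.378 = 19.76
13700^0.47 = 87.95
1.43^-0.25 = 0.9145
Denominator = 0.057 × 19.76 × 87.95 × 0.9145 = 90.59
D / 90.59 = 209000 / 90.59 = 2307
d = 2307^(1/0.81) = 2307^1.2346 = 14191 m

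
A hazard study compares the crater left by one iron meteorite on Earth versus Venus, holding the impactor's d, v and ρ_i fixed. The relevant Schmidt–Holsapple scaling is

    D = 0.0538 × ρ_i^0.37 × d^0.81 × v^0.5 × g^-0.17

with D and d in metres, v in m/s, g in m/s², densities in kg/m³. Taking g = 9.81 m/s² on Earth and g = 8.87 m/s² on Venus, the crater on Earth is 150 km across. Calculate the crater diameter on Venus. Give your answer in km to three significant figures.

D ≈ 153 km

All impactor-dependent factors cancel in the ratio, leaving D_Venus/D_Earth = (g_Venus/g_Earth)^-0.17.
(8.87/9.81)^-0.17 = 0.9042^-0.17 = 1.017
D_Venus = 1.017 × 150 km = 153 km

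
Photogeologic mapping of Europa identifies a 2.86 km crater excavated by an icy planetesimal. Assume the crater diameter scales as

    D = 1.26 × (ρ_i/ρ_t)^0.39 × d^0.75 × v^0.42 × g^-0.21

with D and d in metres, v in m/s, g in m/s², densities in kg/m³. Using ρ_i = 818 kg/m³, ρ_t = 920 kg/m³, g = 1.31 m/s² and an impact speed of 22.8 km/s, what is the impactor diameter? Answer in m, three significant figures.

Rearranging for d: d = [D / (1.26 · (818/920)^0.39 · 22800^0.42 · 1.31^-0.21)]^(1/0.75).
D = 2860 m.
(818/920)^0.39 = 0.9552
22800^0.42 = 67.66
1.31^-0.21 = 0.9449
Denominator = 1.26 × 0.9552 × 67.66 × 0.9449 = 76.95
D / 76.95 = 2860 / 76.95 = 37.17
d = 37.17^(1/0.75) = 37.17^1.3333 = 124.0 m

d ≈ 124 m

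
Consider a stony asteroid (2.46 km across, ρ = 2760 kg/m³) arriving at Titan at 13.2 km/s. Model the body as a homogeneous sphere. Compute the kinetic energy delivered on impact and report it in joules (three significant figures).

E ≈ 1.87 × 10^21 J

d = 2460 m; v = 13200 m/s.
Mass m = (π/6) ρ d³ = (π/6) × 2760 × (2460)³ = 2.151 × 10^13 kg
E = ½ m v² = 0.5 × 2.151 × 10^13 × (13200)² = 1.874 × 10^21 J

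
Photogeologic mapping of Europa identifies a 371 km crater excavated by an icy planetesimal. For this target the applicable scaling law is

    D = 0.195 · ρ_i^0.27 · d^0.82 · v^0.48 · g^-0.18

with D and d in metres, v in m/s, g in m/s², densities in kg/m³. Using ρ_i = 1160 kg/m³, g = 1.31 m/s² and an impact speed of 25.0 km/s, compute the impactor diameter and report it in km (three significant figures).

d ≈ 12.6 km

Rearranging for d: d = [D / (0.195 · 1160^0.27 · 25000^0.48 · 1.31^-0.18)]^(1/0.82).
D = 371000 m.
1160^0.27 = 6.721
25000^0.48 = 129.1
1.31^-0.18 = 0.9526
Denominator = 0.195 × 6.721 × 129.1 × 0.9526 = 161.2
D / 161.2 = 371000 / 161.2 = 2301
d = 2301^(1/0.82) = 2301^1.2195 = 12585 m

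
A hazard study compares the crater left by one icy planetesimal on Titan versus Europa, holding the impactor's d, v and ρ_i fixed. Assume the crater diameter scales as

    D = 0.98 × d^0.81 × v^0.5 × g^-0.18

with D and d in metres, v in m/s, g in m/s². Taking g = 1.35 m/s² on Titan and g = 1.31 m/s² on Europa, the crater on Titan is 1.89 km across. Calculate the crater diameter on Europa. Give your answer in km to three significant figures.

D ≈ 1.90 km

All impactor-dependent factors cancel in the ratio, leaving D_Europa/D_Titan = (g_Europa/g_Titan)^-0.18.
(1.31/1.35)^-0.18 = 0.9704^-0.18 = 1.005
D_Europa = 1.005 × 1.89 km = 1.90 km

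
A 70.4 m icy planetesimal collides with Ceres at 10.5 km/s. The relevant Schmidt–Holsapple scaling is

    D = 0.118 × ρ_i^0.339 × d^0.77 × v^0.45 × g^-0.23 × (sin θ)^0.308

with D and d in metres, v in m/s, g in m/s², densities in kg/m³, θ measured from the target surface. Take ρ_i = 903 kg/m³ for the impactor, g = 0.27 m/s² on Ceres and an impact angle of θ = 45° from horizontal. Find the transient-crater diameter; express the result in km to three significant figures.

D ≈ 2.46 km

In SI units: v = 10500 m/s.
ρ_i^0.339 = 903^0.339 = 10.05
d^0.77 = 70.4^0.77 = 26.46
v^0.45 = 10500^0.45 = 64.50
g^-0.23 = 0.27^-0.23 = 1.351
(sin 45°)^0.308 = 0.7071^0.308 = 0.8988
D = 0.118 × 10.05 × 26.46 × 64.50 × 1.351 × 0.8988 = 2458 m
   = 2.458 km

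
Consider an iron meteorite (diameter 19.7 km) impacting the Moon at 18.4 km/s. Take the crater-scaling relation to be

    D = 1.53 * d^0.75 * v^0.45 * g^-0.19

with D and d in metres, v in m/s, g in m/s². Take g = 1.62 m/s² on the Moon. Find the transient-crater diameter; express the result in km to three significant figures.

In SI units: d = 19700 m, v = 18400 m/s.
d^0.75 = 19700^0.75 = 1663
v^0.45 = 18400^0.45 = 83.02
g^-0.19 = 1.62^-0.19 = 0.9124
D = 1.53 × 1663 × 83.02 × 0.9124 = 1.927 × 10^5 m
   = 192.7 km

D ≈ 193 km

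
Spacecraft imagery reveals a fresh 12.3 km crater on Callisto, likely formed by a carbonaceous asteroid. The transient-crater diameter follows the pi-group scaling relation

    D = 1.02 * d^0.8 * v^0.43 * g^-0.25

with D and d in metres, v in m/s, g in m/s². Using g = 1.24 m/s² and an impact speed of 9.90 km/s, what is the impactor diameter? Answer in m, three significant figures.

d ≈ 962 m

Rearranging for d: d = [D / (1.02 · 9900^0.43 · 1.24^-0.25)]^(1/0.8).
D = 12300 m.
9900^0.43 = 52.25
1.24^-0.25 = 0.9476
Denominator = 1.02 × 52.25 × 0.9476 = 50.50
D / 50.50 = 12300 / 50.50 = 243.6
d = 243.6^(1/0.8) = 243.6^1.25 = 962.4 m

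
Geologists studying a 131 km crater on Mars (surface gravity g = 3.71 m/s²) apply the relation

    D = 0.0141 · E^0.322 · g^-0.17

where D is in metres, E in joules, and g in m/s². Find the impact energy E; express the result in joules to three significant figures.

E ≈ 8.72 × 10^21 J

Rearranging: E = [D / (0.0141 · g^-0.17)]^(1/0.322).
D = 131000 m.
g^-0.17 = 3.71^-0.17 = 0.8002
D / (0.0141 × 0.8002) = 131000 / (0.01128) = 1.161 × 10^7
E = (1.161 × 10^7)^3.1056 = 8.721 × 10^21 J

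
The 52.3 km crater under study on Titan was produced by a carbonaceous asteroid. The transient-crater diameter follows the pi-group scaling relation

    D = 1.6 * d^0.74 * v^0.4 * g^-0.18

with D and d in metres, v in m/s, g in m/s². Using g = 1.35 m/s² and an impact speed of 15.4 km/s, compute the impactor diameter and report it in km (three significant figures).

d ≈ 7.39 km

Rearranging for d: d = [D / (1.6 · 15400^0.4 · 1.35^-0.18)]^(1/0.74).
D = 52300 m.
15400^0.4 = 47.32
1.35^-0.18 = 0.9474
Denominator = 1.6 × 47.32 × 0.9474 = 71.73
D / 71.73 = 52300 / 71.73 = 729.1
d = 729.1^(1/0.74) = 729.1^1.3514 = 7392 m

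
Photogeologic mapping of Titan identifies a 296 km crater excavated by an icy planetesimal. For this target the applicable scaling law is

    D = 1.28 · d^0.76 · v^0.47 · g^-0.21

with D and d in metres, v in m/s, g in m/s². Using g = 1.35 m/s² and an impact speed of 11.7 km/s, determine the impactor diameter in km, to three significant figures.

d ≈ 37.9 km

Rearranging for d: d = [D / (1.28 · 11700^0.47 · 1.35^-0.21)]^(1/0.76).
D = 296000 m.
11700^0.47 = 81.67
1.35^-0.21 = 0.9389
Denominator = 1.28 × 81.67 × 0.9389 = 98.15
D / 98.15 = 296000 / 98.15 = 3016
d = 3016^(1/0.76) = 3016^1.3158 = 37865 m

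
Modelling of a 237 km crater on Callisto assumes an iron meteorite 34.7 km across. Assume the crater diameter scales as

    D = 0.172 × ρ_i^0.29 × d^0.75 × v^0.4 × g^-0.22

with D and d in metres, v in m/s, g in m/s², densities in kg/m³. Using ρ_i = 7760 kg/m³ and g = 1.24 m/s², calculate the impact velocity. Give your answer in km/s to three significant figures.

v ≈ 11.6 km/s

Rearranging for v: v = [D / (0.172 · 7760^0.29 · 34700^0.75 · 1.24^-0.22)]^(1/0.4).
D = 237000 m.
7760^0.29 = 13.43
34700^0.75 = 2542
1.24^-0.22 = 0.9538
Denominator = 0.172 × 13.43 × 2542 × 0.9538 = 5601
D / 5601 = 237000 / 5601 = 42.31
v = 42.31^(1/0.4) = 42.31^2.5 = 11644 m/s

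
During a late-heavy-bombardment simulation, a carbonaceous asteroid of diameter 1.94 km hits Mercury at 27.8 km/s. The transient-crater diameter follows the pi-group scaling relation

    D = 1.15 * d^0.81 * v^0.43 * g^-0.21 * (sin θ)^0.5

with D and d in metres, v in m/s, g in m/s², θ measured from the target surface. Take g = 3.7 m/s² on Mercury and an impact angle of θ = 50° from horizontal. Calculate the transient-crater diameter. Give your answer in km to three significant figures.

D ≈ 28.7 km

In SI units: d = 1940 m, v = 27800 m/s.
d^0.81 = 1940^0.81 = 460.4
v^0.43 = 27800^0.43 = 81.46
g^-0.21 = 3.7^-0.21 = 0.7598
(sin 50°)^0.5 = 0.7660^0.5 = 0.8752
D = 1.15 × 460.4 × 81.46 × 0.7598 × 0.8752 = 28680 m
   = 28.68 km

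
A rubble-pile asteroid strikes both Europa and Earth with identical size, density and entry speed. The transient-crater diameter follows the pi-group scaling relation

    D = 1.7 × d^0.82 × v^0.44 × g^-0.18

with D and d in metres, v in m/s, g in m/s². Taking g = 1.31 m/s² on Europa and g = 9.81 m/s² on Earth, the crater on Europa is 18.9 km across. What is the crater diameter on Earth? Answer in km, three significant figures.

All impactor-dependent factors cancel in the ratio, leaving D_Earth/D_Europa = (g_Earth/g_Europa)^-0.18.
(9.81/1.31)^-0.18 = 7.489^-0.18 = 0.6960
D_Earth = 0.6960 × 18.9 km = 13.2 km

D ≈ 13.2 km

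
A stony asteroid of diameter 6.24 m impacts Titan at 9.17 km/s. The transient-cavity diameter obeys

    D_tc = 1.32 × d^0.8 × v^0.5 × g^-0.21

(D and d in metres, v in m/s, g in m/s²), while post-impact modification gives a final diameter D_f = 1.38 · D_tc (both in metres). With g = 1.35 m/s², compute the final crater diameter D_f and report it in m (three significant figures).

v = 9170 m/s.
d^0.8 = 6.24^0.8 = 4.327
v^0.5 = 9170^0.5 = 95.76
g^-0.21 = 1.35^-0.21 = 0.9389
D_tc = 1.32 × 4.327 × 95.76 × 0.9389 = 513.5 m
D_f = 1.38 × 513.5 = 708.6 m

D_f ≈ 709 m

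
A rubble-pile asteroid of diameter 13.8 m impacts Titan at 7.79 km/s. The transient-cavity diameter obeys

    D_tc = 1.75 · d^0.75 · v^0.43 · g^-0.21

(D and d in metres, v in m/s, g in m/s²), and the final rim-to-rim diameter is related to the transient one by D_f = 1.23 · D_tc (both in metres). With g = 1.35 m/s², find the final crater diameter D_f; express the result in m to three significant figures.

D_f ≈ 682 m

v = 7790 m/s.
d^0.75 = 13.8^0.75 = 7.160
v^0.43 = 7790^0.43 = 47.14
g^-0.21 = 1.35^-0.21 = 0.9389
D_tc = 1.75 × 7.160 × 47.14 × 0.9389 = 554.6 m
D_f = 1.23 × 554.6 = 682.2 m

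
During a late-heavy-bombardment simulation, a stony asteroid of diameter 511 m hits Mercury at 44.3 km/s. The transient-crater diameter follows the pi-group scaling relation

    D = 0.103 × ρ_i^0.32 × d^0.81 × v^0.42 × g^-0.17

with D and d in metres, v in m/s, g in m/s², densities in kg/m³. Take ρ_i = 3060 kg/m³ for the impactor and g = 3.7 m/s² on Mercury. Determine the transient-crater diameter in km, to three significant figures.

D ≈ 15.0 km

In SI units: v = 44300 m/s.
ρ_i^0.32 = 3060^0.32 = 13.04
d^0.81 = 511^0.81 = 156.3
v^0.42 = 44300^0.42 = 89.43
g^-0.17 = 3.7^-0.17 = 0.8006
D = 0.103 × 13.04 × 156.3 × 89.43 × 0.8006 = 15030 m
   = 15.03 km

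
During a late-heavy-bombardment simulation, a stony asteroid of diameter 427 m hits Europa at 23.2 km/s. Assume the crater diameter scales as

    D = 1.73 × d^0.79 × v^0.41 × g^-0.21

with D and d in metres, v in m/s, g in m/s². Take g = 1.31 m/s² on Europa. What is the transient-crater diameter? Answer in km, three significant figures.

D ≈ 12.1 km

In SI units: v = 23200 m/s.
d^0.79 = 427^0.79 = 119.7
v^0.41 = 23200^0.41 = 61.64
g^-0.21 = 1.31^-0.21 = 0.9449
D = 1.73 × 119.7 × 61.64 × 0.9449 = 12061 m
   = 12.06 km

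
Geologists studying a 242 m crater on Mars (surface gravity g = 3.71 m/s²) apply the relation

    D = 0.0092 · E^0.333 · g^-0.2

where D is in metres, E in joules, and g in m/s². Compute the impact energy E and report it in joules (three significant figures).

Rearranging: E = [D / (0.0092 · g^-0.2)]^(1/0.333).
g^-0.2 = 3.71^-0.2 = 0.7694
D / (0.0092 × 0.7694) = 242 / (7.078 × 10^-3) = 3.419 × 10^4
E = (3.419 × 10^4)^3.003 = 4.124 × 10^13 J

E ≈ 4.12 × 10^13 J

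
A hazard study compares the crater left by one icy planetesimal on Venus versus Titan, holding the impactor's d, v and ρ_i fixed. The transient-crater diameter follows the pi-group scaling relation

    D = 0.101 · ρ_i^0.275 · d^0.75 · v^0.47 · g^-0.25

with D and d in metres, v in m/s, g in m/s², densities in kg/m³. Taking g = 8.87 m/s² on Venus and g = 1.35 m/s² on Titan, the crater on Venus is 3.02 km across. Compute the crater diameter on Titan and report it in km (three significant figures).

D ≈ 4.84 km

All impactor-dependent factors cancel in the ratio, leaving D_Titan/D_Venus = (g_Titan/g_Venus)^-0.25.
(1.35/8.87)^-0.25 = 0.1522^-0.25 = 1.601
D_Titan = 1.601 × 3.02 km = 4.84 km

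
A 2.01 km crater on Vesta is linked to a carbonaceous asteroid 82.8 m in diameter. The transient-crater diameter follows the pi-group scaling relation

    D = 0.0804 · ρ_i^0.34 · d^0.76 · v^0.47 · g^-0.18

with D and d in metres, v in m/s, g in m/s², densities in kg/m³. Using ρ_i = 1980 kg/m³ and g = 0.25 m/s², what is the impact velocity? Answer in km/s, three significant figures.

v ≈ 4.37 km/s

Rearranging for v: v = [D / (0.0804 · 1980^0.34 · 82.8^0.76 · 0.25^-0.18)]^(1/0.47).
D = 2010 m.
1980^0.34 = 13.21
82.8^0.76 = 28.69
0.25^-0.18 = 1.283
Denominator = 0.0804 × 13.21 × 28.69 × 1.283 = 39.09
D / 39.09 = 2010 / 39.09 = 51.42
v = 51.42^(1/0.47) = 51.42^2.1277 = 4373 m/s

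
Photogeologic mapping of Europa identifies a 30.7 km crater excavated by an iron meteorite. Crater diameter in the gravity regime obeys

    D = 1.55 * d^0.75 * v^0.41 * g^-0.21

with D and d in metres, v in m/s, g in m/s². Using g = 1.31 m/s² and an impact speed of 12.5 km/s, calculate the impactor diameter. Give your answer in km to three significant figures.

d ≈ 3.33 km

Rearranging for d: d = [D / (1.55 · 12500^0.41 · 1.31^-0.21)]^(1/0.75).
D = 30700 m.
12500^0.41 = 47.83
1.31^-0.21 = 0.9449
Denominator = 1.55 × 47.83 × 0.9449 = 70.05
D / 70.05 = 30700 / 70.05 = 438.3
d = 438.3^(1/0.75) = 438.3^1.3333 = 3329 m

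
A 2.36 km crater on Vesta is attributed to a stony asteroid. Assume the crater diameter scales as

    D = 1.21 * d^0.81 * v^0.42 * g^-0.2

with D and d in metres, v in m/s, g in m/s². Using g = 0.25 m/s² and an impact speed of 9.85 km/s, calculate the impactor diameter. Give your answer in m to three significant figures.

Rearranging for d: d = [D / (1.21 · 9850^0.42 · 0.25^-0.2)]^(1/0.81).
D = 2360 m.
9850^0.42 = 47.56
0.25^-0.2 = 1.320
Denominator = 1.21 × 47.56 × 1.320 = 75.96
D / 75.96 = 2360 / 75.96 = 31.07
d = 31.07^(1/0.81) = 31.07^1.2346 = 69.57 m

d ≈ 69.6 m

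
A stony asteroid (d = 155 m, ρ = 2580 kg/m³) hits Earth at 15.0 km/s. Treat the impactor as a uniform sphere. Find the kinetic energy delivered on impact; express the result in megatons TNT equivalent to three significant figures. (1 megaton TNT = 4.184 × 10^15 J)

v = 15000 m/s.
Mass m = (π/6) ρ d³ = (π/6) × 2580 × (155)³ = 5.031 × 10^9 kg
E = ½ m v² = 0.5 × 5.031 × 10^9 × (15000)² = 5.660 × 10^17 J
   = 5.660 × 10^17 / 4.184×10^15 = 135.3 Mt

E ≈ 135 Mt TNT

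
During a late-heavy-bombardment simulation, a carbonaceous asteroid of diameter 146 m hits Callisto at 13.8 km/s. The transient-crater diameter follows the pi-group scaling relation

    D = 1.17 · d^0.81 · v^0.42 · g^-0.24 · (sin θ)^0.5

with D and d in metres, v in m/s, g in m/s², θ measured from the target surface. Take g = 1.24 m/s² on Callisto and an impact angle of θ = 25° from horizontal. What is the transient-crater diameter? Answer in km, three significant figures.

D ≈ 2.24 km

In SI units: v = 13800 m/s.
d^0.81 = 146^0.81 = 56.64
v^0.42 = 13800^0.42 = 54.80
g^-0.24 = 1.24^-0.24 = 0.9497
(sin 25°)^0.5 = 0.4226^0.5 = 0.6501
D = 1.17 × 56.64 × 54.80 × 0.9497 × 0.6501 = 2242 m
   = 2.242 km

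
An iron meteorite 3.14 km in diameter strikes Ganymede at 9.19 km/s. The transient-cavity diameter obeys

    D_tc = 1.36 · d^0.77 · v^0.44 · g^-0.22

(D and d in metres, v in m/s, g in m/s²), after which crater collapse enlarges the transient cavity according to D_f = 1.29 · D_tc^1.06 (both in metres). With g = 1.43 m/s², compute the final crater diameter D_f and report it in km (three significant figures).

In SI: d = 3140 m, v = 9190 m/s.
d^0.77 = 3140^0.77 = 492.8
v^0.44 = 9190^0.44 = 55.44
g^-0.22 = 1.43^-0.22 = 0.9243
D_tc = 1.36 × 492.8 × 55.44 × 0.9243 = 34340 m
D_f = 1.29 × (34340)^1.06 = 82897 m
     = 82.90 km

D_f ≈ 82.9 km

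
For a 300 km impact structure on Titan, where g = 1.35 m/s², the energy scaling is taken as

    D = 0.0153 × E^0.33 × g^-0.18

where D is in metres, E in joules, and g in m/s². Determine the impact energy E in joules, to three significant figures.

E ≈ 1.48 × 10^22 J

Rearranging: E = [D / (0.0153 · g^-0.18)]^(1/0.33).
D = 300000 m.
g^-0.18 = 1.35^-0.18 = 0.9474
D / (0.0153 × 0.9474) = 300000 / (0.01450) = 2.069 × 10^7
E = (2.069 × 10^7)^3.0303 = 1.476 × 10^22 J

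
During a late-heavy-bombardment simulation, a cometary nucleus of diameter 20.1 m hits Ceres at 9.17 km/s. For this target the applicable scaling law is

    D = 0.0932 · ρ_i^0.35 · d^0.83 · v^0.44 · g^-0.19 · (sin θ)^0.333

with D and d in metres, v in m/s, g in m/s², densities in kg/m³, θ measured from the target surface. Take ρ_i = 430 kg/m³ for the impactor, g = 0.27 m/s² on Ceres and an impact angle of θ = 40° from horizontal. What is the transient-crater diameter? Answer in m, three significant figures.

In SI units: v = 9170 m/s.
ρ_i^0.35 = 430^0.35 = 8.351
d^0.83 = 20.1^0.83 = 12.07
v^0.44 = 9170^0.44 = 55.39
g^-0.19 = 0.27^-0.19 = 1.282
(sin 40°)^0.333 = 0.6428^0.333 = 0.8632
D = 0.0932 × 8.351 × 12.07 × 55.39 × 1.282 × 0.8632 = 575.8 m

D ≈ 576 m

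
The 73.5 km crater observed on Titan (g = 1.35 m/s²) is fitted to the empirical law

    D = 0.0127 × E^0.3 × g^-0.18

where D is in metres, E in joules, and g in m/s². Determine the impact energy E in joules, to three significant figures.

E ≈ 4.17 × 10^22 J

Rearranging: E = [D / (0.0127 · g^-0.18)]^(1/0.3).
D = 73500 m.
g^-0.18 = 1.35^-0.18 = 0.9474
D / (0.0127 × 0.9474) = 73500 / (0.01203) = 6.110 × 10^6
E = (6.110 × 10^6)^3.3333 = 4.168 × 10^22 J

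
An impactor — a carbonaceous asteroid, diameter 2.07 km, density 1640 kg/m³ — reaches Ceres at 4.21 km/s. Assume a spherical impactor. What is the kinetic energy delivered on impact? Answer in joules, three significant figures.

d = 2070 m; v = 4210 m/s.
Mass m = (π/6) ρ d³ = (π/6) × 1640 × (2070)³ = 7.616 × 10^12 kg
E = ½ m v² = 0.5 × 7.616 × 10^12 × (4210)² = 6.749 × 10^19 J

E ≈ 6.75 × 10^19 J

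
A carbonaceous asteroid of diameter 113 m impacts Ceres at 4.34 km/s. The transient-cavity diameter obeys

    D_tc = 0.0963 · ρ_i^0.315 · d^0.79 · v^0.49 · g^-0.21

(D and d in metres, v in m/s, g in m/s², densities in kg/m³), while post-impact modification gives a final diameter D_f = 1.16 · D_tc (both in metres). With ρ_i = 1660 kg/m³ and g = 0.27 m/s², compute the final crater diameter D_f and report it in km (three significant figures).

v = 4340 m/s.
ρ_i^0.315 = 1660^0.315 = 10.34
d^0.79 = 113^0.79 = 41.87
v^0.49 = 4340^0.49 = 60.59
g^-0.21 = 0.27^-0.21 = 1.316
D_tc = 0.0963 × 10.34 × 41.87 × 60.59 × 1.316 = 3324 m
D_f = 1.16 × 3324 = 3856 m
     = 3.856 km

D_f ≈ 3.86 km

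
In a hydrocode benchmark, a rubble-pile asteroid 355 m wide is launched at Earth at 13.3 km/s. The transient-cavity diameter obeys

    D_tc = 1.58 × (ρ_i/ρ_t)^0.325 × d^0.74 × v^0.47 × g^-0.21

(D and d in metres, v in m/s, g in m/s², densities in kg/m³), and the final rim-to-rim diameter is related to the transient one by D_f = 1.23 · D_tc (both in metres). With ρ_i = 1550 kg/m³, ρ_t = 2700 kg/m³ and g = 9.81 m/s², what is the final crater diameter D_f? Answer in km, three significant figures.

v = 13300 m/s.
(ρ_i/ρ_t)^0.325 = (1550/2700)^0.325 = 0.8350
d^0.74 = 355^0.74 = 77.12
v^0.47 = 13300^0.47 = 86.74
g^-0.21 = 9.81^-0.21 = 0.6191
D_tc = 1.58 × 0.8350 × 77.12 × 86.74 × 0.6191 = 5464 m
D_f = 1.23 × 5464 = 6721 m
     = 6.721 km

D_f ≈ 6.72 km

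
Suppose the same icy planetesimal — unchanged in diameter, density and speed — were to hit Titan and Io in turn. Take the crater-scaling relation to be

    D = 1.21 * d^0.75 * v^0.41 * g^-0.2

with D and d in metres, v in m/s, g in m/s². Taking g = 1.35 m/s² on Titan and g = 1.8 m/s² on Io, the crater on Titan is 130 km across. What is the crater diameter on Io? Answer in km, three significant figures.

All impactor-dependent factors cancel in the ratio, leaving D_Io/D_Titan = (g_Io/g_Titan)^-0.2.
(1.8/1.35)^-0.2 = 1.333^-0.2 = 0.9441
D_Io = 0.9441 × 130 km = 123 km

D ≈ 123 km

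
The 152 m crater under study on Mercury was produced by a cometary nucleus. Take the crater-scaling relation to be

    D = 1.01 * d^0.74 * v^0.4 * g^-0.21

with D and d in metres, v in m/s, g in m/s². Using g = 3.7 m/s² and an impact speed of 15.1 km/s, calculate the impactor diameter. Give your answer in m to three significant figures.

d ≈ 7.00 m

Rearranging for d: d = [D / (1.01 · 15100^0.4 · 3.7^-0.21)]^(1/0.74).
15100^0.4 = 46.95
3.7^-0.21 = 0.7598
Denominator = 1.01 × 46.95 × 0.7598 = 36.03
D / 36.03 = 152 / 36.03 = 4.219
d = 4.219^(1/0.74) = 4.219^1.3514 = 6.997 m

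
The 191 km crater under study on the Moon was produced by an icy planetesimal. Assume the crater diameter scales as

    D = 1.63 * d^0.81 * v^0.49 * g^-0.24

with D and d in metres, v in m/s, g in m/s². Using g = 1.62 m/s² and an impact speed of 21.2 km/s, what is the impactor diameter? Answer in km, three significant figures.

Rearranging for d: d = [D / (1.63 · 21200^0.49 · 1.62^-0.24)]^(1/0.81).
D = 191000 m.
21200^0.49 = 131.8
1.62^-0.24 = 0.8907
Denominator = 1.63 × 131.8 × 0.8907 = 191.4
D / 191.4 = 191000 / 191.4 = 997.9
d = 997.9^(1/0.81) = 997.9^1.2346 = 5043 m

d ≈ 5.04 km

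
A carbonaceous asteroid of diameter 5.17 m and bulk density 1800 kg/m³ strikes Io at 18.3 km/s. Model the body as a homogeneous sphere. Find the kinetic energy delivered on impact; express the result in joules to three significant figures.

E ≈ 2.18 × 10^13 J

v = 18300 m/s.
Mass m = (π/6) ρ d³ = (π/6) × 1800 × (5.17)³ = 1.302 × 10^5 kg
E = ½ m v² = 0.5 × 1.302 × 10^5 × (18300)² = 2.180 × 10^13 J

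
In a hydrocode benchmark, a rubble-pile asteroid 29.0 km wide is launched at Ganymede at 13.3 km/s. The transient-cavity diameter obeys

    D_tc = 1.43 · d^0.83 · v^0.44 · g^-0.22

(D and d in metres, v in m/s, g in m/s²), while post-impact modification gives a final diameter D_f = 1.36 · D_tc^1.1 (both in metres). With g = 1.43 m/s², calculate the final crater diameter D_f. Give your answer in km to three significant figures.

In SI: d = 29000 m, v = 13300 m/s.
d^0.83 = 29000^0.83 = 5056
v^0.44 = 13300^0.44 = 65.24
g^-0.22 = 1.43^-0.22 = 0.9243
D_tc = 1.43 × 5056 × 65.24 × 0.9243 = 4.360 × 10^5 m
D_f = 1.36 × (4.360 × 10^5)^1.1 = 2.173 × 10^6 m
     = 2173 km

D_f ≈ 2170 km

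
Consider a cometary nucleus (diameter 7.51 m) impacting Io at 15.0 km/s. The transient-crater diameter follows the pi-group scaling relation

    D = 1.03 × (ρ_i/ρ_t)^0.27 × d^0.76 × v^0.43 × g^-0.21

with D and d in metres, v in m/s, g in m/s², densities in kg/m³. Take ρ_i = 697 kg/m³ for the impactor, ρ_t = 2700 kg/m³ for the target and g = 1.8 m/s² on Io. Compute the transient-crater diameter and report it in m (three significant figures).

D ≈ 183 m

In SI units: v = 15000 m/s.
(ρ_i/ρ_t)^0.27 = (697/2700)^0.27 = 0.6938
d^0.76 = 7.51^0.76 = 4.629
v^0.43 = 15000^0.43 = 62.48
g^-0.21 = 1.8^-0.21 = 0.8839
D = 1.03 × 0.6938 × 4.629 × 62.48 × 0.8839 = 182.7 m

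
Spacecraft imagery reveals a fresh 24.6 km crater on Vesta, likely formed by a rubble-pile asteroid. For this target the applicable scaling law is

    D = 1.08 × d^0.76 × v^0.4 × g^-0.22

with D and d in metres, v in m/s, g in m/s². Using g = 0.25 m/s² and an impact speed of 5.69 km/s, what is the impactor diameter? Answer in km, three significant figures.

d ≈ 3.83 km

Rearranging for d: d = [D / (1.08 · 5690^0.4 · 0.25^-0.22)]^(1/0.76).
D = 24600 m.
5690^0.4 = 31.77
0.25^-0.22 = 1.357
Denominator = 1.08 × 31.77 × 1.357 = 46.56
D / 46.56 = 24600 / 46.56 = 528.4
d = 528.4^(1/0.76) = 528.4^1.3158 = 3827 m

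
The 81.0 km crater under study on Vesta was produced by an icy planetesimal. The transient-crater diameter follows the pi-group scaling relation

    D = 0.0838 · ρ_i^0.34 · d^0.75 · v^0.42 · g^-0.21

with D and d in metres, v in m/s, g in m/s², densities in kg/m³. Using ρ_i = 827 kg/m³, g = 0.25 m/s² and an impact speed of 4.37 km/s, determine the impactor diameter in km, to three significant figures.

d ≈ 28.2 km

Rearranging for d: d = [D / (0.0838 · 827^0.34 · 4370^0.42 · 0.25^-0.21)]^(1/0.75).
D = 81000 m.
827^0.34 = 9.816
4370^0.42 = 33.81
0.25^-0.21 = 1.338
Denominator = 0.0838 × 9.816 × 33.81 × 1.338 = 37.21
D / 37.21 = 81000 / 37.21 = 2177
d = 2177^(1/0.75) = 2177^1.3333 = 28208 m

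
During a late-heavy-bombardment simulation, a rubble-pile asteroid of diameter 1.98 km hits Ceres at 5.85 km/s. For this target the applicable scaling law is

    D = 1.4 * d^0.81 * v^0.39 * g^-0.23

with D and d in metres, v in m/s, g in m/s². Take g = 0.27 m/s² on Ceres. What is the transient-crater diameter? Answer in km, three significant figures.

D ≈ 26.1 km

In SI units: d = 1980 m, v = 5850 m/s.
d^0.81 = 1980^0.81 = 468.1
v^0.39 = 5850^0.39 = 29.46
g^-0.23 = 0.27^-0.23 = 1.351
D = 1.4 × 468.1 × 29.46 × 1.351 = 26083 m
   = 26.08 km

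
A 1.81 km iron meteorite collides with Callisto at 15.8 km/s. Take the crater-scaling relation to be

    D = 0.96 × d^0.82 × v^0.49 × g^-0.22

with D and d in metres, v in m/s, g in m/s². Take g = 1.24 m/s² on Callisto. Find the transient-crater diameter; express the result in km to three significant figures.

D ≈ 49.0 km

In SI units: d = 1810 m, v = 15800 m/s.
d^0.82 = 1810^0.82 = 469.1
v^0.49 = 15800^0.49 = 114.1
g^-0.22 = 1.24^-0.22 = 0.9538
D = 0.96 × 469.1 × 114.1 × 0.9538 = 49009 m
   = 49.01 km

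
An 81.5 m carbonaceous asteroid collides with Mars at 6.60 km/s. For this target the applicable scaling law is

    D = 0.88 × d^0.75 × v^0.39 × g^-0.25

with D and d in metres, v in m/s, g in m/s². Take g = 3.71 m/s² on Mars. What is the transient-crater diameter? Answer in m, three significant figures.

D ≈ 531 m

In SI units: v = 6600 m/s.
d^0.75 = 81.5^0.75 = 27.12
v^0.39 = 6600^0.39 = 30.88
g^-0.25 = 3.71^-0.25 = 0.7205
D = 0.88 × 27.12 × 30.88 × 0.7205 = 531.0 m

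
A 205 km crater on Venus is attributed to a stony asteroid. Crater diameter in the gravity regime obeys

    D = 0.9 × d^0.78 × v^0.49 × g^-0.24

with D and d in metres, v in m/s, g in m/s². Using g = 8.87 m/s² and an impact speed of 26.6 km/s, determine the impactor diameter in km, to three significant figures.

Rearranging for d: d = [D / (0.9 · 26600^0.49 · 8.87^-0.24)]^(1/0.78).
D = 205000 m.
26600^0.49 = 147.3
8.87^-0.24 = 0.5922
Denominator = 0.9 × 147.3 × 0.5922 = 78.51
D / 78.51 = 205000 / 78.51 = 2611
d = 2611^(1/0.78) = 2611^1.2821 = 24026 m

d ≈ 24.0 km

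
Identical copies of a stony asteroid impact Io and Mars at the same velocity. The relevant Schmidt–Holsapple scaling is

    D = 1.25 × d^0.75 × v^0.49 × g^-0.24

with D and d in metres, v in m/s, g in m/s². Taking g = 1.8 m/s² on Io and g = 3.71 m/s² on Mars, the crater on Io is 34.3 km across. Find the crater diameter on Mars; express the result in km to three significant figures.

All impactor-dependent factors cancel in the ratio, leaving D_Mars/D_Io = (g_Mars/g_Io)^-0.24.
(3.71/1.8)^-0.24 = 2.061^-0.24 = 0.8407
D_Mars = 0.8407 × 34.3 km = 28.8 km

D ≈ 28.8 km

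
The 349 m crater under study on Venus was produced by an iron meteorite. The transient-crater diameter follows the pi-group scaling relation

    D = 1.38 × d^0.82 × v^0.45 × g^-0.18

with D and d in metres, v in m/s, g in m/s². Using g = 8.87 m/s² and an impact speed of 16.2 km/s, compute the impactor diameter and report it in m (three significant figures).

d ≈ 6.74 m

Rearranging for d: d = [D / (1.38 · 16200^0.45 · 8.87^-0.18)]^(1/0.82).
16200^0.45 = 78.39
8.87^-0.18 = 0.6751
Denominator = 1.38 × 78.39 × 0.6751 = 73.03
D / 73.03 = 349 / 73.03 = 4.779
d = 4.779^(1/0.82) = 4.779^1.2195 = 6.737 m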